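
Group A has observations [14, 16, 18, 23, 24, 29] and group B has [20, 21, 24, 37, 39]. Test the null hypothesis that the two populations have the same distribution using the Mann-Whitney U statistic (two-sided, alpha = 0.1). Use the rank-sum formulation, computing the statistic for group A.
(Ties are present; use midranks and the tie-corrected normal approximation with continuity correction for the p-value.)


Step 1: Combine and sort all 11 observations; assign midranks.
sorted (value, group): (14,X), (16,X), (18,X), (20,Y), (21,Y), (23,X), (24,X), (24,Y), (29,X), (37,Y), (39,Y)
ranks: 14->1, 16->2, 18->3, 20->4, 21->5, 23->6, 24->7.5, 24->7.5, 29->9, 37->10, 39->11
Step 2: Rank sum for X: R1 = 1 + 2 + 3 + 6 + 7.5 + 9 = 28.5.
Step 3: U_X = R1 - n1(n1+1)/2 = 28.5 - 6*7/2 = 28.5 - 21 = 7.5.
       U_Y = n1*n2 - U_X = 30 - 7.5 = 22.5.
Step 4: Ties are present, so use the tie-corrected normal approximation (with continuity correction) for the p-value.
Step 5: p-value = 0.200217; compare to alpha = 0.1. fail to reject H0.

U_X = 7.5, p = 0.200217, fail to reject H0 at alpha = 0.1.


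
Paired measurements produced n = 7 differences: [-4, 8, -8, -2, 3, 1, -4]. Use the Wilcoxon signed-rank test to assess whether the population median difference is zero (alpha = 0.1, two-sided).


Step 1: Drop any zero differences (none here) and take |d_i|.
|d| = [4, 8, 8, 2, 3, 1, 4]
Step 2: Midrank |d_i| (ties get averaged ranks).
ranks: |4|->4.5, |8|->6.5, |8|->6.5, |2|->2, |3|->3, |1|->1, |4|->4.5
Step 3: Attach original signs; sum ranks with positive sign and with negative sign.
W+ = 6.5 + 3 + 1 = 10.5
W- = 4.5 + 6.5 + 2 + 4.5 = 17.5
(Check: W+ + W- = 28 should equal n(n+1)/2 = 28.)
Step 4: Test statistic W = min(W+, W-) = 10.5.
Step 5: Ties in |d|, so use the tie-corrected normal approximation.
        E[W] = n(n+1)/4 = 7*8/4 = 14.
        Tie groups: |d|=4 (t=2), |d|=8 (t=2); sum(t^3 - t) = 12.
        Var[W] = n(n+1)(2n+1)/24 - sum(t^3-t)/48 = 840/24 - 12/48 = 34.75.
        z = (W - E[W]) / sqrt(Var[W]) = (10.5 - 14) / 5.8949 = -0.5937.
        Two-sided p = 2*Phi(z) = 0.552691.
Step 6: alpha = 0.1. fail to reject H0.

W+ = 10.5, W- = 17.5, W = min = 10.5, p = 0.552691, fail to reject H0.


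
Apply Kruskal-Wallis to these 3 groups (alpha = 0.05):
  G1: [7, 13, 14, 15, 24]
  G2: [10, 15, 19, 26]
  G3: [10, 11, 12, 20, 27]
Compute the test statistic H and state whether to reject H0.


Step 1: Combine all N = 14 observations and assign midranks.
sorted (value, group, rank): (7,G1,1), (10,G2,2.5), (10,G3,2.5), (11,G3,4), (12,G3,5), (13,G1,6), (14,G1,7), (15,G1,8.5), (15,G2,8.5), (19,G2,10), (20,G3,11), (24,G1,12), (26,G2,13), (27,G3,14)
Step 2: Sum ranks within each group.
R_1 = 34.5 (n_1 = 5)
R_2 = 34 (n_2 = 4)
R_3 = 36.5 (n_3 = 5)
Step 3: H = 12/(N(N+1)) * sum(R_i^2/n_i) - 3(N+1)
     = 12/(14*15) * (34.5^2/5 + 34^2/4 + 36.5^2/5) - 3*15
     = 0.057143 * 793.5 - 45
     = 0.342857.
Step 4: Ties present; correction factor C = 1 - 12/(14^3 - 14) = 0.995604. Corrected H = 0.342857 / 0.995604 = 0.344371.
Step 5: Under H0, H ~ chi^2(2); p-value = 0.841823.
Step 6: alpha = 0.05. fail to reject H0.

H = 0.3444, df = 2, p = 0.841823, fail to reject H0.


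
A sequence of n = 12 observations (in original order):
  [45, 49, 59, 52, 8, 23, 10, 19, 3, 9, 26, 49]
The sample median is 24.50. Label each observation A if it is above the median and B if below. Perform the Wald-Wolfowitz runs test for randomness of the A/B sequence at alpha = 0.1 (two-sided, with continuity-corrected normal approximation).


Step 1: Compute median = 24.50; label A = above, B = below.
Labels in order: AAAABBBBBBAA  (n_A = 6, n_B = 6)
Step 2: Count runs R = 3.
Step 3: Under H0 (random ordering), E[R] = 2*n_A*n_B/(n_A+n_B) + 1 = 2*6*6/12 + 1 = 7.0000.
        Var[R] = 2*n_A*n_B*(2*n_A*n_B - n_A - n_B) / ((n_A+n_B)^2 * (n_A+n_B-1)) = 4320/1584 = 2.7273.
        SD[R] = 1.6514.
Step 4: Continuity-corrected z = (R + 0.5 - E[R]) / SD[R] = (3 + 0.5 - 7.0000) / 1.6514 = -2.1194.
Step 5: Two-sided p-value via normal approximation = 2*(1 - Phi(|z|)) = 0.034060.
Step 6: alpha = 0.1. reject H0.

R = 3, z = -2.1194, p = 0.034060, reject H0.


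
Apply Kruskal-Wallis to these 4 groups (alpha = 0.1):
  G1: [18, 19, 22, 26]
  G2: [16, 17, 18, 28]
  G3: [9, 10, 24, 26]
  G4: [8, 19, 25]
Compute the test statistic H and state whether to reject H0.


Step 1: Combine all N = 15 observations and assign midranks.
sorted (value, group, rank): (8,G4,1), (9,G3,2), (10,G3,3), (16,G2,4), (17,G2,5), (18,G1,6.5), (18,G2,6.5), (19,G1,8.5), (19,G4,8.5), (22,G1,10), (24,G3,11), (25,G4,12), (26,G1,13.5), (26,G3,13.5), (28,G2,15)
Step 2: Sum ranks within each group.
R_1 = 38.5 (n_1 = 4)
R_2 = 30.5 (n_2 = 4)
R_3 = 29.5 (n_3 = 4)
R_4 = 21.5 (n_4 = 3)
Step 3: H = 12/(N(N+1)) * sum(R_i^2/n_i) - 3(N+1)
     = 12/(15*16) * (38.5^2/4 + 30.5^2/4 + 29.5^2/4 + 21.5^2/3) - 3*16
     = 0.050000 * 974.771 - 48
     = 0.738542.
Step 4: Ties present; correction factor C = 1 - 18/(15^3 - 15) = 0.994643. Corrected H = 0.738542 / 0.994643 = 0.742519.
Step 5: Under H0, H ~ chi^2(3); p-value = 0.863160.
Step 6: alpha = 0.1. fail to reject H0.

H = 0.7425, df = 3, p = 0.863160, fail to reject H0.


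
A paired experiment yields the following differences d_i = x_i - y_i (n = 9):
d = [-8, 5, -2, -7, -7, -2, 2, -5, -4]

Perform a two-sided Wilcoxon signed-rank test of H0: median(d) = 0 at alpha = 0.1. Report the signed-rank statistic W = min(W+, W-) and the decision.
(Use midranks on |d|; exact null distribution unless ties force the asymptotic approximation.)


Step 1: Drop any zero differences (none here) and take |d_i|.
|d| = [8, 5, 2, 7, 7, 2, 2, 5, 4]
Step 2: Midrank |d_i| (ties get averaged ranks).
ranks: |8|->9, |5|->5.5, |2|->2, |7|->7.5, |7|->7.5, |2|->2, |2|->2, |5|->5.5, |4|->4
Step 3: Attach original signs; sum ranks with positive sign and with negative sign.
W+ = 5.5 + 2 = 7.5
W- = 9 + 2 + 7.5 + 7.5 + 2 + 5.5 + 4 = 37.5
(Check: W+ + W- = 45 should equal n(n+1)/2 = 45.)
Step 4: Test statistic W = min(W+, W-) = 7.5.
Step 5: Ties in |d|, so use the tie-corrected normal approximation.
        E[W] = n(n+1)/4 = 9*10/4 = 22.5.
        Tie groups: |d|=2 (t=3), |d|=5 (t=2), |d|=7 (t=2); sum(t^3 - t) = 36.
        Var[W] = n(n+1)(2n+1)/24 - sum(t^3-t)/48 = 1710/24 - 36/48 = 70.5.
        z = (W - E[W]) / sqrt(Var[W]) = (7.5 - 22.5) / 8.3964 = -1.7865.
        Two-sided p = 2*Phi(z) = 0.074023.
Step 6: alpha = 0.1. reject H0.

W+ = 7.5, W- = 37.5, W = min = 7.5, p = 0.074023, reject H0.


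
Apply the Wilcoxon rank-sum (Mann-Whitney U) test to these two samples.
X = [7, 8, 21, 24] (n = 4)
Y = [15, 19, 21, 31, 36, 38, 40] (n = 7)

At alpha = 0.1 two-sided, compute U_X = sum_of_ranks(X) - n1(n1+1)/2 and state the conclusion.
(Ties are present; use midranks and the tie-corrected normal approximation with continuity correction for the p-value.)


Step 1: Combine and sort all 11 observations; assign midranks.
sorted (value, group): (7,X), (8,X), (15,Y), (19,Y), (21,X), (21,Y), (24,X), (31,Y), (36,Y), (38,Y), (40,Y)
ranks: 7->1, 8->2, 15->3, 19->4, 21->5.5, 21->5.5, 24->7, 31->8, 36->9, 38->10, 40->11
Step 2: Rank sum for X: R1 = 1 + 2 + 5.5 + 7 = 15.5.
Step 3: U_X = R1 - n1(n1+1)/2 = 15.5 - 4*5/2 = 15.5 - 10 = 5.5.
       U_Y = n1*n2 - U_X = 28 - 5.5 = 22.5.
Step 4: Ties are present, so use the tie-corrected normal approximation (with continuity correction) for the p-value.
Step 5: p-value = 0.129695; compare to alpha = 0.1. fail to reject H0.

U_X = 5.5, p = 0.129695, fail to reject H0 at alpha = 0.1.


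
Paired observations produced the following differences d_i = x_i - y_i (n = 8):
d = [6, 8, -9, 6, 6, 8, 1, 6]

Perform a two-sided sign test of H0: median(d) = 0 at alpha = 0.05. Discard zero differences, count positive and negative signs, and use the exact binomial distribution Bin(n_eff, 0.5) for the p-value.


Step 1: Discard zero differences. Original n = 8; n_eff = number of nonzero differences = 8.
Nonzero differences (with sign): +6, +8, -9, +6, +6, +8, +1, +6
Step 2: Count signs: positive = 7, negative = 1.
Step 3: Under H0: P(positive) = 0.5, so the number of positives S ~ Bin(8, 0.5).
Step 4: Two-sided exact p-value = sum of Bin(8,0.5) probabilities at or below the observed probability = 0.070312.
Step 5: alpha = 0.05. fail to reject H0.

n_eff = 8, pos = 7, neg = 1, p = 0.070312, fail to reject H0.


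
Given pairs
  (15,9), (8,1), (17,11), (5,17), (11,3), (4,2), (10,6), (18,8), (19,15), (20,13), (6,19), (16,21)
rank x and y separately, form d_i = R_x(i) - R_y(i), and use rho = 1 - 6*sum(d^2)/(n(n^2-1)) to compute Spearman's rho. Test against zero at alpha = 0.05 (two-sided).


Step 1: Rank x and y separately (midranks; no ties here).
rank(x): 15->7, 8->4, 17->9, 5->2, 11->6, 4->1, 10->5, 18->10, 19->11, 20->12, 6->3, 16->8
rank(y): 9->6, 1->1, 11->7, 17->10, 3->3, 2->2, 6->4, 8->5, 15->9, 13->8, 19->11, 21->12
Step 2: d_i = R_x(i) - R_y(i); compute d_i^2.
  (7-6)^2=1, (4-1)^2=9, (9-7)^2=4, (2-10)^2=64, (6-3)^2=9, (1-2)^2=1, (5-4)^2=1, (10-5)^2=25, (11-9)^2=4, (12-8)^2=16, (3-11)^2=64, (8-12)^2=16
sum(d^2) = 214.
Step 3: rho = 1 - 6*214 / (12*(12^2 - 1)) = 1 - 1284/1716 = 0.251748.
Step 4: Under H0, t = rho * sqrt((n-2)/(1-rho^2)) = 0.8226 ~ t(10).
Step 5: Two-sided p-value from the t-distribution with 10 df = 0.429919.
Step 6: alpha = 0.05. fail to reject H0.

rho = 0.2517, p = 0.429919, fail to reject H0 at alpha = 0.05.


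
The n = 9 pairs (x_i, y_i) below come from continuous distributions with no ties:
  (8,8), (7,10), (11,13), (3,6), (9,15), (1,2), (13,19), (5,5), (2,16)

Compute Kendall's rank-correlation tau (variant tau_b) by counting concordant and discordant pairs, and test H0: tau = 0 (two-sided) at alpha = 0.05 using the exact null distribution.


Step 1: Enumerate the 36 unordered pairs (i,j) with i<j and classify each by sign(x_j-x_i) * sign(y_j-y_i).
  (1,2):dx=-1,dy=+2->D; (1,3):dx=+3,dy=+5->C; (1,4):dx=-5,dy=-2->C; (1,5):dx=+1,dy=+7->C
  (1,6):dx=-7,dy=-6->C; (1,7):dx=+5,dy=+11->C; (1,8):dx=-3,dy=-3->C; (1,9):dx=-6,dy=+8->D
  (2,3):dx=+4,dy=+3->C; (2,4):dx=-4,dy=-4->C; (2,5):dx=+2,dy=+5->C; (2,6):dx=-6,dy=-8->C
  (2,7):dx=+6,dy=+9->C; (2,8):dx=-2,dy=-5->C; (2,9):dx=-5,dy=+6->D; (3,4):dx=-8,dy=-7->C
  (3,5):dx=-2,dy=+2->D; (3,6):dx=-10,dy=-11->C; (3,7):dx=+2,dy=+6->C; (3,8):dx=-6,dy=-8->C
  (3,9):dx=-9,dy=+3->D; (4,5):dx=+6,dy=+9->C; (4,6):dx=-2,dy=-4->C; (4,7):dx=+10,dy=+13->C
  (4,8):dx=+2,dy=-1->D; (4,9):dx=-1,dy=+10->D; (5,6):dx=-8,dy=-13->C; (5,7):dx=+4,dy=+4->C
  (5,8):dx=-4,dy=-10->C; (5,9):dx=-7,dy=+1->D; (6,7):dx=+12,dy=+17->C; (6,8):dx=+4,dy=+3->C
  (6,9):dx=+1,dy=+14->C; (7,8):dx=-8,dy=-14->C; (7,9):dx=-11,dy=-3->C; (8,9):dx=-3,dy=+11->D
Step 2: C = 27, D = 9, total pairs = 36.
Step 3: tau = (C - D)/(n(n-1)/2) = (27 - 9)/36 = 0.500000.
Step 4: Exact two-sided p-value (enumerate n! = 362880 permutations of y under H0): p = 0.075176.
Step 5: alpha = 0.05. fail to reject H0.

tau_b = 0.5000 (C=27, D=9), p = 0.075176, fail to reject H0.


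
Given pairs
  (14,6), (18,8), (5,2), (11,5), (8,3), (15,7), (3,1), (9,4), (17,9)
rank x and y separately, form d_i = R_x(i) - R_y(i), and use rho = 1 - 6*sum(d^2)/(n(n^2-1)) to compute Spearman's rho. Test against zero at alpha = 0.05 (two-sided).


Step 1: Rank x and y separately (midranks; no ties here).
rank(x): 14->6, 18->9, 5->2, 11->5, 8->3, 15->7, 3->1, 9->4, 17->8
rank(y): 6->6, 8->8, 2->2, 5->5, 3->3, 7->7, 1->1, 4->4, 9->9
Step 2: d_i = R_x(i) - R_y(i); compute d_i^2.
  (6-6)^2=0, (9-8)^2=1, (2-2)^2=0, (5-5)^2=0, (3-3)^2=0, (7-7)^2=0, (1-1)^2=0, (4-4)^2=0, (8-9)^2=1
sum(d^2) = 2.
Step 3: rho = 1 - 6*2 / (9*(9^2 - 1)) = 1 - 12/720 = 0.983333.
Step 4: Under H0, t = rho * sqrt((n-2)/(1-rho^2)) = 14.3096 ~ t(7).
Step 5: Two-sided p-value from the t-distribution with 7 df = 0.000002.
Step 6: alpha = 0.05. reject H0.

rho = 0.9833, p = 0.000002, reject H0 at alpha = 0.05.


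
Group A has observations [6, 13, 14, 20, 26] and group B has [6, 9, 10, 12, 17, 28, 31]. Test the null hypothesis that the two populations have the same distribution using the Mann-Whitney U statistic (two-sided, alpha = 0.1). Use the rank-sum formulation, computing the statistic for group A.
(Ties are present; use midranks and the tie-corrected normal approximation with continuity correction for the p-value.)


Step 1: Combine and sort all 12 observations; assign midranks.
sorted (value, group): (6,X), (6,Y), (9,Y), (10,Y), (12,Y), (13,X), (14,X), (17,Y), (20,X), (26,X), (28,Y), (31,Y)
ranks: 6->1.5, 6->1.5, 9->3, 10->4, 12->5, 13->6, 14->7, 17->8, 20->9, 26->10, 28->11, 31->12
Step 2: Rank sum for X: R1 = 1.5 + 6 + 7 + 9 + 10 = 33.5.
Step 3: U_X = R1 - n1(n1+1)/2 = 33.5 - 5*6/2 = 33.5 - 15 = 18.5.
       U_Y = n1*n2 - U_X = 35 - 18.5 = 16.5.
Step 4: Ties are present, so use the tie-corrected normal approximation (with continuity correction) for the p-value.
Step 5: p-value = 0.935170; compare to alpha = 0.1. fail to reject H0.

U_X = 18.5, p = 0.935170, fail to reject H0 at alpha = 0.1.


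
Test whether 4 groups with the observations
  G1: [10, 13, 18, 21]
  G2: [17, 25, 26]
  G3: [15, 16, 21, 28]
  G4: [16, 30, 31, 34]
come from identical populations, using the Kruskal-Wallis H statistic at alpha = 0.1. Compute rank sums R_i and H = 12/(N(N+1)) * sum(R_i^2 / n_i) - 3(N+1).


Step 1: Combine all N = 15 observations and assign midranks.
sorted (value, group, rank): (10,G1,1), (13,G1,2), (15,G3,3), (16,G3,4.5), (16,G4,4.5), (17,G2,6), (18,G1,7), (21,G1,8.5), (21,G3,8.5), (25,G2,10), (26,G2,11), (28,G3,12), (30,G4,13), (31,G4,14), (34,G4,15)
Step 2: Sum ranks within each group.
R_1 = 18.5 (n_1 = 4)
R_2 = 27 (n_2 = 3)
R_3 = 28 (n_3 = 4)
R_4 = 46.5 (n_4 = 4)
Step 3: H = 12/(N(N+1)) * sum(R_i^2/n_i) - 3(N+1)
     = 12/(15*16) * (18.5^2/4 + 27^2/3 + 28^2/4 + 46.5^2/4) - 3*16
     = 0.050000 * 1065.12 - 48
     = 5.256250.
Step 4: Ties present; correction factor C = 1 - 12/(15^3 - 15) = 0.996429. Corrected H = 5.256250 / 0.996429 = 5.275090.
Step 5: Under H0, H ~ chi^2(3); p-value = 0.152727.
Step 6: alpha = 0.1. fail to reject H0.

H = 5.2751, df = 3, p = 0.152727, fail to reject H0.


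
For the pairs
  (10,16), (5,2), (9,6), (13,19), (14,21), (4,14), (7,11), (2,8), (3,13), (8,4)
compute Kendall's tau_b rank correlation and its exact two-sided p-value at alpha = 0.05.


Step 1: Enumerate the 45 unordered pairs (i,j) with i<j and classify each by sign(x_j-x_i) * sign(y_j-y_i).
  (1,2):dx=-5,dy=-14->C; (1,3):dx=-1,dy=-10->C; (1,4):dx=+3,dy=+3->C; (1,5):dx=+4,dy=+5->C
  (1,6):dx=-6,dy=-2->C; (1,7):dx=-3,dy=-5->C; (1,8):dx=-8,dy=-8->C; (1,9):dx=-7,dy=-3->C
  (1,10):dx=-2,dy=-12->C; (2,3):dx=+4,dy=+4->C; (2,4):dx=+8,dy=+17->C; (2,5):dx=+9,dy=+19->C
  (2,6):dx=-1,dy=+12->D; (2,7):dx=+2,dy=+9->C; (2,8):dx=-3,dy=+6->D; (2,9):dx=-2,dy=+11->D
  (2,10):dx=+3,dy=+2->C; (3,4):dx=+4,dy=+13->C; (3,5):dx=+5,dy=+15->C; (3,6):dx=-5,dy=+8->D
  (3,7):dx=-2,dy=+5->D; (3,8):dx=-7,dy=+2->D; (3,9):dx=-6,dy=+7->D; (3,10):dx=-1,dy=-2->C
  (4,5):dx=+1,dy=+2->C; (4,6):dx=-9,dy=-5->C; (4,7):dx=-6,dy=-8->C; (4,8):dx=-11,dy=-11->C
  (4,9):dx=-10,dy=-6->C; (4,10):dx=-5,dy=-15->C; (5,6):dx=-10,dy=-7->C; (5,7):dx=-7,dy=-10->C
  (5,8):dx=-12,dy=-13->C; (5,9):dx=-11,dy=-8->C; (5,10):dx=-6,dy=-17->C; (6,7):dx=+3,dy=-3->D
  (6,8):dx=-2,dy=-6->C; (6,9):dx=-1,dy=-1->C; (6,10):dx=+4,dy=-10->D; (7,8):dx=-5,dy=-3->C
  (7,9):dx=-4,dy=+2->D; (7,10):dx=+1,dy=-7->D; (8,9):dx=+1,dy=+5->C; (8,10):dx=+6,dy=-4->D
  (9,10):dx=+5,dy=-9->D
Step 2: C = 32, D = 13, total pairs = 45.
Step 3: tau = (C - D)/(n(n-1)/2) = (32 - 13)/45 = 0.422222.
Step 4: Exact two-sided p-value (enumerate n! = 3628800 permutations of y under H0): p = 0.108313.
Step 5: alpha = 0.05. fail to reject H0.

tau_b = 0.4222 (C=32, D=13), p = 0.108313, fail to reject H0.


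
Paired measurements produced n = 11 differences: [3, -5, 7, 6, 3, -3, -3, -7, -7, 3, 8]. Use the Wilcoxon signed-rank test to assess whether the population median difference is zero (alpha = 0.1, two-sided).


Step 1: Drop any zero differences (none here) and take |d_i|.
|d| = [3, 5, 7, 6, 3, 3, 3, 7, 7, 3, 8]
Step 2: Midrank |d_i| (ties get averaged ranks).
ranks: |3|->3, |5|->6, |7|->9, |6|->7, |3|->3, |3|->3, |3|->3, |7|->9, |7|->9, |3|->3, |8|->11
Step 3: Attach original signs; sum ranks with positive sign and with negative sign.
W+ = 3 + 9 + 7 + 3 + 3 + 11 = 36
W- = 6 + 3 + 3 + 9 + 9 = 30
(Check: W+ + W- = 66 should equal n(n+1)/2 = 66.)
Step 4: Test statistic W = min(W+, W-) = 30.
Step 5: Ties in |d|, so use the tie-corrected normal approximation.
        E[W] = n(n+1)/4 = 11*12/4 = 33.
        Tie groups: |d|=3 (t=5), |d|=7 (t=3); sum(t^3 - t) = 144.
        Var[W] = n(n+1)(2n+1)/24 - sum(t^3-t)/48 = 3036/24 - 144/48 = 123.5.
        z = (W - E[W]) / sqrt(Var[W]) = (30 - 33) / 11.1131 = -0.2700.
        Two-sided p = 2*Phi(z) = 0.787197.
Step 6: alpha = 0.1. fail to reject H0.

W+ = 36, W- = 30, W = min = 30, p = 0.787197, fail to reject H0.


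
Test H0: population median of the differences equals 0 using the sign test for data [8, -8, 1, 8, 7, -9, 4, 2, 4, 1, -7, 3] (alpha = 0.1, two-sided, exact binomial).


Step 1: Discard zero differences. Original n = 12; n_eff = number of nonzero differences = 12.
Nonzero differences (with sign): +8, -8, +1, +8, +7, -9, +4, +2, +4, +1, -7, +3
Step 2: Count signs: positive = 9, negative = 3.
Step 3: Under H0: P(positive) = 0.5, so the number of positives S ~ Bin(12, 0.5).
Step 4: Two-sided exact p-value = sum of Bin(12,0.5) probabilities at or below the observed probability = 0.145996.
Step 5: alpha = 0.1. fail to reject H0.

n_eff = 12, pos = 9, neg = 3, p = 0.145996, fail to reject H0.


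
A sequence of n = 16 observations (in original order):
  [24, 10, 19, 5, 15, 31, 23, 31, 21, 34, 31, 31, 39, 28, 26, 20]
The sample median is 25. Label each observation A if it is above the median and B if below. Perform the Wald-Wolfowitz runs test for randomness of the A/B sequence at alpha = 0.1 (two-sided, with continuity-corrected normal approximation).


Step 1: Compute median = 25; label A = above, B = below.
Labels in order: BBBBBABABAAAAAAB  (n_A = 8, n_B = 8)
Step 2: Count runs R = 7.
Step 3: Under H0 (random ordering), E[R] = 2*n_A*n_B/(n_A+n_B) + 1 = 2*8*8/16 + 1 = 9.0000.
        Var[R] = 2*n_A*n_B*(2*n_A*n_B - n_A - n_B) / ((n_A+n_B)^2 * (n_A+n_B-1)) = 14336/3840 = 3.7333.
        SD[R] = 1.9322.
Step 4: Continuity-corrected z = (R + 0.5 - E[R]) / SD[R] = (7 + 0.5 - 9.0000) / 1.9322 = -0.7763.
Step 5: Two-sided p-value via normal approximation = 2*(1 - Phi(|z|)) = 0.437558.
Step 6: alpha = 0.1. fail to reject H0.

R = 7, z = -0.7763, p = 0.437558, fail to reject H0.


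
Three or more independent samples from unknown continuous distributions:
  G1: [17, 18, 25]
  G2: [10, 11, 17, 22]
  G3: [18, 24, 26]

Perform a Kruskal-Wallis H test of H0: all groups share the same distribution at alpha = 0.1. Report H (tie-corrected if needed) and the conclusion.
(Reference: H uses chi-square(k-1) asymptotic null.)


Step 1: Combine all N = 10 observations and assign midranks.
sorted (value, group, rank): (10,G2,1), (11,G2,2), (17,G1,3.5), (17,G2,3.5), (18,G1,5.5), (18,G3,5.5), (22,G2,7), (24,G3,8), (25,G1,9), (26,G3,10)
Step 2: Sum ranks within each group.
R_1 = 18 (n_1 = 3)
R_2 = 13.5 (n_2 = 4)
R_3 = 23.5 (n_3 = 3)
Step 3: H = 12/(N(N+1)) * sum(R_i^2/n_i) - 3(N+1)
     = 12/(10*11) * (18^2/3 + 13.5^2/4 + 23.5^2/3) - 3*11
     = 0.109091 * 337.646 - 33
     = 3.834091.
Step 4: Ties present; correction factor C = 1 - 12/(10^3 - 10) = 0.987879. Corrected H = 3.834091 / 0.987879 = 3.881135.
Step 5: Under H0, H ~ chi^2(2); p-value = 0.143622.
Step 6: alpha = 0.1. fail to reject H0.

H = 3.8811, df = 2, p = 0.143622, fail to reject H0.


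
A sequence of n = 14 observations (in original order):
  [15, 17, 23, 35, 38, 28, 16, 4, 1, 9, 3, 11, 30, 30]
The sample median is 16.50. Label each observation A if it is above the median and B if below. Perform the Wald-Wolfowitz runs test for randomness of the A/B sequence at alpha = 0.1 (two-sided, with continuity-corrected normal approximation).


Step 1: Compute median = 16.50; label A = above, B = below.
Labels in order: BAAAAABBBBBBAA  (n_A = 7, n_B = 7)
Step 2: Count runs R = 4.
Step 3: Under H0 (random ordering), E[R] = 2*n_A*n_B/(n_A+n_B) + 1 = 2*7*7/14 + 1 = 8.0000.
        Var[R] = 2*n_A*n_B*(2*n_A*n_B - n_A - n_B) / ((n_A+n_B)^2 * (n_A+n_B-1)) = 8232/2548 = 3.2308.
        SD[R] = 1.7974.
Step 4: Continuity-corrected z = (R + 0.5 - E[R]) / SD[R] = (4 + 0.5 - 8.0000) / 1.7974 = -1.9472.
Step 5: Two-sided p-value via normal approximation = 2*(1 - Phi(|z|)) = 0.051508.
Step 6: alpha = 0.1. reject H0.

R = 4, z = -1.9472, p = 0.051508, reject H0.


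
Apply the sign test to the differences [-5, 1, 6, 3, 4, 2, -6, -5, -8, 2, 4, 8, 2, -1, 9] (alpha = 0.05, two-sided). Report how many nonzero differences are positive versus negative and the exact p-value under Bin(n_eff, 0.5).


Step 1: Discard zero differences. Original n = 15; n_eff = number of nonzero differences = 15.
Nonzero differences (with sign): -5, +1, +6, +3, +4, +2, -6, -5, -8, +2, +4, +8, +2, -1, +9
Step 2: Count signs: positive = 10, negative = 5.
Step 3: Under H0: P(positive) = 0.5, so the number of positives S ~ Bin(15, 0.5).
Step 4: Two-sided exact p-value = sum of Bin(15,0.5) probabilities at or below the observed probability = 0.301758.
Step 5: alpha = 0.05. fail to reject H0.

n_eff = 15, pos = 10, neg = 5, p = 0.301758, fail to reject H0.


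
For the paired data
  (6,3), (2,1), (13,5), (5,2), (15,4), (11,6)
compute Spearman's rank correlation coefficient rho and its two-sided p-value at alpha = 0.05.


Step 1: Rank x and y separately (midranks; no ties here).
rank(x): 6->3, 2->1, 13->5, 5->2, 15->6, 11->4
rank(y): 3->3, 1->1, 5->5, 2->2, 4->4, 6->6
Step 2: d_i = R_x(i) - R_y(i); compute d_i^2.
  (3-3)^2=0, (1-1)^2=0, (5-5)^2=0, (2-2)^2=0, (6-4)^2=4, (4-6)^2=4
sum(d^2) = 8.
Step 3: rho = 1 - 6*8 / (6*(6^2 - 1)) = 1 - 48/210 = 0.771429.
Step 4: Under H0, t = rho * sqrt((n-2)/(1-rho^2)) = 2.4247 ~ t(4).
Step 5: Two-sided p-value from the t-distribution with 4 df = 0.072397.
Step 6: alpha = 0.05. fail to reject H0.

rho = 0.7714, p = 0.072397, fail to reject H0 at alpha = 0.05.


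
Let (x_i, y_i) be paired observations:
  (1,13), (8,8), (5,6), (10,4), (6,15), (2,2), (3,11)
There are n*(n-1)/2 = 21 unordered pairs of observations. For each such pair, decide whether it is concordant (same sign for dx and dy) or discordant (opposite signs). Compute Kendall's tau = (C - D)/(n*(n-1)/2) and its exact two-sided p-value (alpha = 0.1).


Step 1: Enumerate the 21 unordered pairs (i,j) with i<j and classify each by sign(x_j-x_i) * sign(y_j-y_i).
  (1,2):dx=+7,dy=-5->D; (1,3):dx=+4,dy=-7->D; (1,4):dx=+9,dy=-9->D; (1,5):dx=+5,dy=+2->C
  (1,6):dx=+1,dy=-11->D; (1,7):dx=+2,dy=-2->D; (2,3):dx=-3,dy=-2->C; (2,4):dx=+2,dy=-4->D
  (2,5):dx=-2,dy=+7->D; (2,6):dx=-6,dy=-6->C; (2,7):dx=-5,dy=+3->D; (3,4):dx=+5,dy=-2->D
  (3,5):dx=+1,dy=+9->C; (3,6):dx=-3,dy=-4->C; (3,7):dx=-2,dy=+5->D; (4,5):dx=-4,dy=+11->D
  (4,6):dx=-8,dy=-2->C; (4,7):dx=-7,dy=+7->D; (5,6):dx=-4,dy=-13->C; (5,7):dx=-3,dy=-4->C
  (6,7):dx=+1,dy=+9->C
Step 2: C = 9, D = 12, total pairs = 21.
Step 3: tau = (C - D)/(n(n-1)/2) = (9 - 12)/21 = -0.142857.
Step 4: Exact two-sided p-value (enumerate n! = 5040 permutations of y under H0): p = 0.772619.
Step 5: alpha = 0.1. fail to reject H0.

tau_b = -0.1429 (C=9, D=12), p = 0.772619, fail to reject H0.


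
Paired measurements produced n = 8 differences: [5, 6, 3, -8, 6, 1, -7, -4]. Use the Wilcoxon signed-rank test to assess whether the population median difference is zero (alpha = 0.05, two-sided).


Step 1: Drop any zero differences (none here) and take |d_i|.
|d| = [5, 6, 3, 8, 6, 1, 7, 4]
Step 2: Midrank |d_i| (ties get averaged ranks).
ranks: |5|->4, |6|->5.5, |3|->2, |8|->8, |6|->5.5, |1|->1, |7|->7, |4|->3
Step 3: Attach original signs; sum ranks with positive sign and with negative sign.
W+ = 4 + 5.5 + 2 + 5.5 + 1 = 18
W- = 8 + 7 + 3 = 18
(Check: W+ + W- = 36 should equal n(n+1)/2 = 36.)
Step 4: Test statistic W = min(W+, W-) = 18.
Step 5: Ties in |d|, so use the tie-corrected normal approximation.
        E[W] = n(n+1)/4 = 8*9/4 = 18.
        Tie groups: |d|=6 (t=2); sum(t^3 - t) = 6.
        Var[W] = n(n+1)(2n+1)/24 - sum(t^3-t)/48 = 1224/24 - 6/48 = 50.875.
        z = (W - E[W]) / sqrt(Var[W]) = (18 - 18) / 7.1327 = 0.0000.
        Two-sided p = 2*Phi(z) = 1.000000.
Step 6: alpha = 0.05. fail to reject H0.

W+ = 18, W- = 18, W = min = 18, p = 1.000000, fail to reject H0.


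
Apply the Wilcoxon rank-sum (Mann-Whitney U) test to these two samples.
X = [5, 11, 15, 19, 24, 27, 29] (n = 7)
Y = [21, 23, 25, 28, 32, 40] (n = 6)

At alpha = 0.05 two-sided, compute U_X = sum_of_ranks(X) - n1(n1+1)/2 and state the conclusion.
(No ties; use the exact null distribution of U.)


Step 1: Combine and sort all 13 observations; assign midranks.
sorted (value, group): (5,X), (11,X), (15,X), (19,X), (21,Y), (23,Y), (24,X), (25,Y), (27,X), (28,Y), (29,X), (32,Y), (40,Y)
ranks: 5->1, 11->2, 15->3, 19->4, 21->5, 23->6, 24->7, 25->8, 27->9, 28->10, 29->11, 32->12, 40->13
Step 2: Rank sum for X: R1 = 1 + 2 + 3 + 4 + 7 + 9 + 11 = 37.
Step 3: U_X = R1 - n1(n1+1)/2 = 37 - 7*8/2 = 37 - 28 = 9.
       U_Y = n1*n2 - U_X = 42 - 9 = 33.
Step 4: No ties, so the exact null distribution of U (based on enumerating the C(13,7) = 1716 equally likely rank assignments) gives the two-sided p-value.
Step 5: p-value = 0.101399; compare to alpha = 0.05. fail to reject H0.

U_X = 9, p = 0.101399, fail to reject H0 at alpha = 0.05.


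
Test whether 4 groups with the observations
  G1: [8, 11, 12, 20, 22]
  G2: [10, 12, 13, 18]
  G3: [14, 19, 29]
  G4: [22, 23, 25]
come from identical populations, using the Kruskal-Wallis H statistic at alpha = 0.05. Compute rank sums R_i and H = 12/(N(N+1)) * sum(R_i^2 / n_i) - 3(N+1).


Step 1: Combine all N = 15 observations and assign midranks.
sorted (value, group, rank): (8,G1,1), (10,G2,2), (11,G1,3), (12,G1,4.5), (12,G2,4.5), (13,G2,6), (14,G3,7), (18,G2,8), (19,G3,9), (20,G1,10), (22,G1,11.5), (22,G4,11.5), (23,G4,13), (25,G4,14), (29,G3,15)
Step 2: Sum ranks within each group.
R_1 = 30 (n_1 = 5)
R_2 = 20.5 (n_2 = 4)
R_3 = 31 (n_3 = 3)
R_4 = 38.5 (n_4 = 3)
Step 3: H = 12/(N(N+1)) * sum(R_i^2/n_i) - 3(N+1)
     = 12/(15*16) * (30^2/5 + 20.5^2/4 + 31^2/3 + 38.5^2/3) - 3*16
     = 0.050000 * 1099.48 - 48
     = 6.973958.
Step 4: Ties present; correction factor C = 1 - 12/(15^3 - 15) = 0.996429. Corrected H = 6.973958 / 0.996429 = 6.998955.
Step 5: Under H0, H ~ chi^2(3); p-value = 0.071931.
Step 6: alpha = 0.05. fail to reject H0.

H = 6.9990, df = 3, p = 0.071931, fail to reject H0.


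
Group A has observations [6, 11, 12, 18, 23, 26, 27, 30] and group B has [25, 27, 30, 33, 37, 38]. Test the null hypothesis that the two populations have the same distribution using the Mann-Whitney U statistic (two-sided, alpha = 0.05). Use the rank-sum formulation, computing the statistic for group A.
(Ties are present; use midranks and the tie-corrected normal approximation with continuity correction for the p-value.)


Step 1: Combine and sort all 14 observations; assign midranks.
sorted (value, group): (6,X), (11,X), (12,X), (18,X), (23,X), (25,Y), (26,X), (27,X), (27,Y), (30,X), (30,Y), (33,Y), (37,Y), (38,Y)
ranks: 6->1, 11->2, 12->3, 18->4, 23->5, 25->6, 26->7, 27->8.5, 27->8.5, 30->10.5, 30->10.5, 33->12, 37->13, 38->14
Step 2: Rank sum for X: R1 = 1 + 2 + 3 + 4 + 5 + 7 + 8.5 + 10.5 = 41.
Step 3: U_X = R1 - n1(n1+1)/2 = 41 - 8*9/2 = 41 - 36 = 5.
       U_Y = n1*n2 - U_X = 48 - 5 = 43.
Step 4: Ties are present, so use the tie-corrected normal approximation (with continuity correction) for the p-value.
Step 5: p-value = 0.016684; compare to alpha = 0.05. reject H0.

U_X = 5, p = 0.016684, reject H0 at alpha = 0.05.


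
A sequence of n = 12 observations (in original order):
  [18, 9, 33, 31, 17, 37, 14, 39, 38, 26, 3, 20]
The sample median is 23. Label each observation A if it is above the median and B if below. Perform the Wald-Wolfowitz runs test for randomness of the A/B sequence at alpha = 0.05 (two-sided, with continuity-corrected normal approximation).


Step 1: Compute median = 23; label A = above, B = below.
Labels in order: BBAABABAAABB  (n_A = 6, n_B = 6)
Step 2: Count runs R = 7.
Step 3: Under H0 (random ordering), E[R] = 2*n_A*n_B/(n_A+n_B) + 1 = 2*6*6/12 + 1 = 7.0000.
        Var[R] = 2*n_A*n_B*(2*n_A*n_B - n_A - n_B) / ((n_A+n_B)^2 * (n_A+n_B-1)) = 4320/1584 = 2.7273.
        SD[R] = 1.6514.
Step 4: R = E[R], so z = 0 with no continuity correction.
Step 5: Two-sided p-value via normal approximation = 2*(1 - Phi(|z|)) = 1.000000.
Step 6: alpha = 0.05. fail to reject H0.

R = 7, z = 0.0000, p = 1.000000, fail to reject H0.


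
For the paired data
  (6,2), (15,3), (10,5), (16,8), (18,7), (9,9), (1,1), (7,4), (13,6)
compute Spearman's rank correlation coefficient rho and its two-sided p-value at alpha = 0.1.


Step 1: Rank x and y separately (midranks; no ties here).
rank(x): 6->2, 15->7, 10->5, 16->8, 18->9, 9->4, 1->1, 7->3, 13->6
rank(y): 2->2, 3->3, 5->5, 8->8, 7->7, 9->9, 1->1, 4->4, 6->6
Step 2: d_i = R_x(i) - R_y(i); compute d_i^2.
  (2-2)^2=0, (7-3)^2=16, (5-5)^2=0, (8-8)^2=0, (9-7)^2=4, (4-9)^2=25, (1-1)^2=0, (3-4)^2=1, (6-6)^2=0
sum(d^2) = 46.
Step 3: rho = 1 - 6*46 / (9*(9^2 - 1)) = 1 - 276/720 = 0.616667.
Step 4: Under H0, t = rho * sqrt((n-2)/(1-rho^2)) = 2.0725 ~ t(7).
Step 5: Two-sided p-value from the t-distribution with 7 df = 0.076929.
Step 6: alpha = 0.1. reject H0.

rho = 0.6167, p = 0.076929, reject H0 at alpha = 0.1.


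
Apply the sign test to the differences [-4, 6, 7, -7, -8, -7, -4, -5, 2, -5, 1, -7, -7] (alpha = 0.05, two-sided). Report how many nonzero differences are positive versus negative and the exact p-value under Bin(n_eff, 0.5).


Step 1: Discard zero differences. Original n = 13; n_eff = number of nonzero differences = 13.
Nonzero differences (with sign): -4, +6, +7, -7, -8, -7, -4, -5, +2, -5, +1, -7, -7
Step 2: Count signs: positive = 4, negative = 9.
Step 3: Under H0: P(positive) = 0.5, so the number of positives S ~ Bin(13, 0.5).
Step 4: Two-sided exact p-value = sum of Bin(13,0.5) probabilities at or below the observed probability = 0.266846.
Step 5: alpha = 0.05. fail to reject H0.

n_eff = 13, pos = 4, neg = 9, p = 0.266846, fail to reject H0.


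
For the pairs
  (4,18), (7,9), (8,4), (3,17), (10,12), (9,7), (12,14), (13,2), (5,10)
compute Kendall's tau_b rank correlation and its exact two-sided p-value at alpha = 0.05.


Step 1: Enumerate the 36 unordered pairs (i,j) with i<j and classify each by sign(x_j-x_i) * sign(y_j-y_i).
  (1,2):dx=+3,dy=-9->D; (1,3):dx=+4,dy=-14->D; (1,4):dx=-1,dy=-1->C; (1,5):dx=+6,dy=-6->D
  (1,6):dx=+5,dy=-11->D; (1,7):dx=+8,dy=-4->D; (1,8):dx=+9,dy=-16->D; (1,9):dx=+1,dy=-8->D
  (2,3):dx=+1,dy=-5->D; (2,4):dx=-4,dy=+8->D; (2,5):dx=+3,dy=+3->C; (2,6):dx=+2,dy=-2->D
  (2,7):dx=+5,dy=+5->C; (2,8):dx=+6,dy=-7->D; (2,9):dx=-2,dy=+1->D; (3,4):dx=-5,dy=+13->D
  (3,5):dx=+2,dy=+8->C; (3,6):dx=+1,dy=+3->C; (3,7):dx=+4,dy=+10->C; (3,8):dx=+5,dy=-2->D
  (3,9):dx=-3,dy=+6->D; (4,5):dx=+7,dy=-5->D; (4,6):dx=+6,dy=-10->D; (4,7):dx=+9,dy=-3->D
  (4,8):dx=+10,dy=-15->D; (4,9):dx=+2,dy=-7->D; (5,6):dx=-1,dy=-5->C; (5,7):dx=+2,dy=+2->C
  (5,8):dx=+3,dy=-10->D; (5,9):dx=-5,dy=-2->C; (6,7):dx=+3,dy=+7->C; (6,8):dx=+4,dy=-5->D
  (6,9):dx=-4,dy=+3->D; (7,8):dx=+1,dy=-12->D; (7,9):dx=-7,dy=-4->C; (8,9):dx=-8,dy=+8->D
Step 2: C = 11, D = 25, total pairs = 36.
Step 3: tau = (C - D)/(n(n-1)/2) = (11 - 25)/36 = -0.388889.
Step 4: Exact two-sided p-value (enumerate n! = 362880 permutations of y under H0): p = 0.180181.
Step 5: alpha = 0.05. fail to reject H0.

tau_b = -0.3889 (C=11, D=25), p = 0.180181, fail to reject H0.


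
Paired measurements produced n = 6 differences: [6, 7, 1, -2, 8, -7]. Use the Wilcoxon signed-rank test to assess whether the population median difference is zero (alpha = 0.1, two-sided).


Step 1: Drop any zero differences (none here) and take |d_i|.
|d| = [6, 7, 1, 2, 8, 7]
Step 2: Midrank |d_i| (ties get averaged ranks).
ranks: |6|->3, |7|->4.5, |1|->1, |2|->2, |8|->6, |7|->4.5
Step 3: Attach original signs; sum ranks with positive sign and with negative sign.
W+ = 3 + 4.5 + 1 + 6 = 14.5
W- = 2 + 4.5 = 6.5
(Check: W+ + W- = 21 should equal n(n+1)/2 = 21.)
Step 4: Test statistic W = min(W+, W-) = 6.5.
Step 5: Ties in |d|, so use the tie-corrected normal approximation.
        E[W] = n(n+1)/4 = 6*7/4 = 10.5.
        Tie groups: |d|=7 (t=2); sum(t^3 - t) = 6.
        Var[W] = n(n+1)(2n+1)/24 - sum(t^3-t)/48 = 546/24 - 6/48 = 22.625.
        z = (W - E[W]) / sqrt(Var[W]) = (6.5 - 10.5) / 4.7566 = -0.8409.
        Two-sided p = 2*Phi(z) = 0.400381.
Step 6: alpha = 0.1. fail to reject H0.

W+ = 14.5, W- = 6.5, W = min = 6.5, p = 0.400381, fail to reject H0.


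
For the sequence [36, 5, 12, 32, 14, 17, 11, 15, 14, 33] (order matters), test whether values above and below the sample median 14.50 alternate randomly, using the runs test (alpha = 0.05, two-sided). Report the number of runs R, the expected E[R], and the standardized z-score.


Step 1: Compute median = 14.50; label A = above, B = below.
Labels in order: ABBABABABA  (n_A = 5, n_B = 5)
Step 2: Count runs R = 9.
Step 3: Under H0 (random ordering), E[R] = 2*n_A*n_B/(n_A+n_B) + 1 = 2*5*5/10 + 1 = 6.0000.
        Var[R] = 2*n_A*n_B*(2*n_A*n_B - n_A - n_B) / ((n_A+n_B)^2 * (n_A+n_B-1)) = 2000/900 = 2.2222.
        SD[R] = 1.4907.
Step 4: Continuity-corrected z = (R - 0.5 - E[R]) / SD[R] = (9 - 0.5 - 6.0000) / 1.4907 = 1.6771.
Step 5: Two-sided p-value via normal approximation = 2*(1 - Phi(|z|)) = 0.093533.
Step 6: alpha = 0.05. fail to reject H0.

R = 9, z = 1.6771, p = 0.093533, fail to reject H0.


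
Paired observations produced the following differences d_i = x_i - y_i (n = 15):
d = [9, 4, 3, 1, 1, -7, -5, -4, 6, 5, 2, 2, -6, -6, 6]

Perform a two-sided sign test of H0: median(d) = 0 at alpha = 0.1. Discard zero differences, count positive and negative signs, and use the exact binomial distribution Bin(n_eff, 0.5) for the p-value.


Step 1: Discard zero differences. Original n = 15; n_eff = number of nonzero differences = 15.
Nonzero differences (with sign): +9, +4, +3, +1, +1, -7, -5, -4, +6, +5, +2, +2, -6, -6, +6
Step 2: Count signs: positive = 10, negative = 5.
Step 3: Under H0: P(positive) = 0.5, so the number of positives S ~ Bin(15, 0.5).
Step 4: Two-sided exact p-value = sum of Bin(15,0.5) probabilities at or below the observed probability = 0.301758.
Step 5: alpha = 0.1. fail to reject H0.

n_eff = 15, pos = 10, neg = 5, p = 0.301758, fail to reject H0.


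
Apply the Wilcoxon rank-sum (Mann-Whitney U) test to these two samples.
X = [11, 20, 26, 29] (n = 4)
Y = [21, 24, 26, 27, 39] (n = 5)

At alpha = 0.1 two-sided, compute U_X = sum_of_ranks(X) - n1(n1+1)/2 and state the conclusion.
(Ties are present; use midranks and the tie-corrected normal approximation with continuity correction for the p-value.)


Step 1: Combine and sort all 9 observations; assign midranks.
sorted (value, group): (11,X), (20,X), (21,Y), (24,Y), (26,X), (26,Y), (27,Y), (29,X), (39,Y)
ranks: 11->1, 20->2, 21->3, 24->4, 26->5.5, 26->5.5, 27->7, 29->8, 39->9
Step 2: Rank sum for X: R1 = 1 + 2 + 5.5 + 8 = 16.5.
Step 3: U_X = R1 - n1(n1+1)/2 = 16.5 - 4*5/2 = 16.5 - 10 = 6.5.
       U_Y = n1*n2 - U_X = 20 - 6.5 = 13.5.
Step 4: Ties are present, so use the tie-corrected normal approximation (with continuity correction) for the p-value.
Step 5: p-value = 0.460558; compare to alpha = 0.1. fail to reject H0.

U_X = 6.5, p = 0.460558, fail to reject H0 at alpha = 0.1.


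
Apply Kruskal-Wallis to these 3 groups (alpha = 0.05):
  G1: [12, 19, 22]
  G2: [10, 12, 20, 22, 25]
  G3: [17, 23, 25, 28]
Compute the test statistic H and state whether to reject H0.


Step 1: Combine all N = 12 observations and assign midranks.
sorted (value, group, rank): (10,G2,1), (12,G1,2.5), (12,G2,2.5), (17,G3,4), (19,G1,5), (20,G2,6), (22,G1,7.5), (22,G2,7.5), (23,G3,9), (25,G2,10.5), (25,G3,10.5), (28,G3,12)
Step 2: Sum ranks within each group.
R_1 = 15 (n_1 = 3)
R_2 = 27.5 (n_2 = 5)
R_3 = 35.5 (n_3 = 4)
Step 3: H = 12/(N(N+1)) * sum(R_i^2/n_i) - 3(N+1)
     = 12/(12*13) * (15^2/3 + 27.5^2/5 + 35.5^2/4) - 3*13
     = 0.076923 * 541.312 - 39
     = 2.639423.
Step 4: Ties present; correction factor C = 1 - 18/(12^3 - 12) = 0.989510. Corrected H = 2.639423 / 0.989510 = 2.667403.
Step 5: Under H0, H ~ chi^2(2); p-value = 0.263500.
Step 6: alpha = 0.05. fail to reject H0.

H = 2.6674, df = 2, p = 0.263500, fail to reject H0.


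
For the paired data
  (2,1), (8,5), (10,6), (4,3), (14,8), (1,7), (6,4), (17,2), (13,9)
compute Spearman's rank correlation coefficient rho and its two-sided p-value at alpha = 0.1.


Step 1: Rank x and y separately (midranks; no ties here).
rank(x): 2->2, 8->5, 10->6, 4->3, 14->8, 1->1, 6->4, 17->9, 13->7
rank(y): 1->1, 5->5, 6->6, 3->3, 8->8, 7->7, 4->4, 2->2, 9->9
Step 2: d_i = R_x(i) - R_y(i); compute d_i^2.
  (2-1)^2=1, (5-5)^2=0, (6-6)^2=0, (3-3)^2=0, (8-8)^2=0, (1-7)^2=36, (4-4)^2=0, (9-2)^2=49, (7-9)^2=4
sum(d^2) = 90.
Step 3: rho = 1 - 6*90 / (9*(9^2 - 1)) = 1 - 540/720 = 0.250000.
Step 4: Under H0, t = rho * sqrt((n-2)/(1-rho^2)) = 0.6831 ~ t(7).
Step 5: Two-sided p-value from the t-distribution with 7 df = 0.516490.
Step 6: alpha = 0.1. fail to reject H0.

rho = 0.2500, p = 0.516490, fail to reject H0 at alpha = 0.1.


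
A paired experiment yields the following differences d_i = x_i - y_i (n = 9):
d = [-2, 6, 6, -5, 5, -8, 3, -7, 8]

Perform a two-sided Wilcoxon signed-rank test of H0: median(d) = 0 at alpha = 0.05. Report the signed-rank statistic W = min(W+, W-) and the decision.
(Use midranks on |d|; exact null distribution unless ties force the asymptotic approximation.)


Step 1: Drop any zero differences (none here) and take |d_i|.
|d| = [2, 6, 6, 5, 5, 8, 3, 7, 8]
Step 2: Midrank |d_i| (ties get averaged ranks).
ranks: |2|->1, |6|->5.5, |6|->5.5, |5|->3.5, |5|->3.5, |8|->8.5, |3|->2, |7|->7, |8|->8.5
Step 3: Attach original signs; sum ranks with positive sign and with negative sign.
W+ = 5.5 + 5.5 + 3.5 + 2 + 8.5 = 25
W- = 1 + 3.5 + 8.5 + 7 = 20
(Check: W+ + W- = 45 should equal n(n+1)/2 = 45.)
Step 4: Test statistic W = min(W+, W-) = 20.
Step 5: Ties in |d|, so use the tie-corrected normal approximation.
        E[W] = n(n+1)/4 = 9*10/4 = 22.5.
        Tie groups: |d|=5 (t=2), |d|=6 (t=2), |d|=8 (t=2); sum(t^3 - t) = 18.
        Var[W] = n(n+1)(2n+1)/24 - sum(t^3-t)/48 = 1710/24 - 18/48 = 70.875.
        z = (W - E[W]) / sqrt(Var[W]) = (20 - 22.5) / 8.4187 = -0.2970.
        Two-sided p = 2*Phi(z) = 0.766499.
Step 6: alpha = 0.05. fail to reject H0.

W+ = 25, W- = 20, W = min = 20, p = 0.766499, fail to reject H0.


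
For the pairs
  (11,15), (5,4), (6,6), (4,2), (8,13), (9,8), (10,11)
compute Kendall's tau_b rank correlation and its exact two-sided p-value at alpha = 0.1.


Step 1: Enumerate the 21 unordered pairs (i,j) with i<j and classify each by sign(x_j-x_i) * sign(y_j-y_i).
  (1,2):dx=-6,dy=-11->C; (1,3):dx=-5,dy=-9->C; (1,4):dx=-7,dy=-13->C; (1,5):dx=-3,dy=-2->C
  (1,6):dx=-2,dy=-7->C; (1,7):dx=-1,dy=-4->C; (2,3):dx=+1,dy=+2->C; (2,4):dx=-1,dy=-2->C
  (2,5):dx=+3,dy=+9->C; (2,6):dx=+4,dy=+4->C; (2,7):dx=+5,dy=+7->C; (3,4):dx=-2,dy=-4->C
  (3,5):dx=+2,dy=+7->C; (3,6):dx=+3,dy=+2->C; (3,7):dx=+4,dy=+5->C; (4,5):dx=+4,dy=+11->C
  (4,6):dx=+5,dy=+6->C; (4,7):dx=+6,dy=+9->C; (5,6):dx=+1,dy=-5->D; (5,7):dx=+2,dy=-2->D
  (6,7):dx=+1,dy=+3->C
Step 2: C = 19, D = 2, total pairs = 21.
Step 3: tau = (C - D)/(n(n-1)/2) = (19 - 2)/21 = 0.809524.
Step 4: Exact two-sided p-value (enumerate n! = 5040 permutations of y under H0): p = 0.010714.
Step 5: alpha = 0.1. reject H0.

tau_b = 0.8095 (C=19, D=2), p = 0.010714, reject H0.


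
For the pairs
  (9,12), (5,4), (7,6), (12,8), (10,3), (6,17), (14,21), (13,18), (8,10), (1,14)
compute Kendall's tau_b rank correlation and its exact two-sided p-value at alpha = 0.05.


Step 1: Enumerate the 45 unordered pairs (i,j) with i<j and classify each by sign(x_j-x_i) * sign(y_j-y_i).
  (1,2):dx=-4,dy=-8->C; (1,3):dx=-2,dy=-6->C; (1,4):dx=+3,dy=-4->D; (1,5):dx=+1,dy=-9->D
  (1,6):dx=-3,dy=+5->D; (1,7):dx=+5,dy=+9->C; (1,8):dx=+4,dy=+6->C; (1,9):dx=-1,dy=-2->C
  (1,10):dx=-8,dy=+2->D; (2,3):dx=+2,dy=+2->C; (2,4):dx=+7,dy=+4->C; (2,5):dx=+5,dy=-1->D
  (2,6):dx=+1,dy=+13->C; (2,7):dx=+9,dy=+17->C; (2,8):dx=+8,dy=+14->C; (2,9):dx=+3,dy=+6->C
  (2,10):dx=-4,dy=+10->D; (3,4):dx=+5,dy=+2->C; (3,5):dx=+3,dy=-3->D; (3,6):dx=-1,dy=+11->D
  (3,7):dx=+7,dy=+15->C; (3,8):dx=+6,dy=+12->C; (3,9):dx=+1,dy=+4->C; (3,10):dx=-6,dy=+8->D
  (4,5):dx=-2,dy=-5->C; (4,6):dx=-6,dy=+9->D; (4,7):dx=+2,dy=+13->C; (4,8):dx=+1,dy=+10->C
  (4,9):dx=-4,dy=+2->D; (4,10):dx=-11,dy=+6->D; (5,6):dx=-4,dy=+14->D; (5,7):dx=+4,dy=+18->C
  (5,8):dx=+3,dy=+15->C; (5,9):dx=-2,dy=+7->D; (5,10):dx=-9,dy=+11->D; (6,7):dx=+8,dy=+4->C
  (6,8):dx=+7,dy=+1->C; (6,9):dx=+2,dy=-7->D; (6,10):dx=-5,dy=-3->C; (7,8):dx=-1,dy=-3->C
  (7,9):dx=-6,dy=-11->C; (7,10):dx=-13,dy=-7->C; (8,9):dx=-5,dy=-8->C; (8,10):dx=-12,dy=-4->C
  (9,10):dx=-7,dy=+4->D
Step 2: C = 28, D = 17, total pairs = 45.
Step 3: tau = (C - D)/(n(n-1)/2) = (28 - 17)/45 = 0.244444.
Step 4: Exact two-sided p-value (enumerate n! = 3628800 permutations of y under H0): p = 0.380720.
Step 5: alpha = 0.05. fail to reject H0.

tau_b = 0.2444 (C=28, D=17), p = 0.380720, fail to reject H0.
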